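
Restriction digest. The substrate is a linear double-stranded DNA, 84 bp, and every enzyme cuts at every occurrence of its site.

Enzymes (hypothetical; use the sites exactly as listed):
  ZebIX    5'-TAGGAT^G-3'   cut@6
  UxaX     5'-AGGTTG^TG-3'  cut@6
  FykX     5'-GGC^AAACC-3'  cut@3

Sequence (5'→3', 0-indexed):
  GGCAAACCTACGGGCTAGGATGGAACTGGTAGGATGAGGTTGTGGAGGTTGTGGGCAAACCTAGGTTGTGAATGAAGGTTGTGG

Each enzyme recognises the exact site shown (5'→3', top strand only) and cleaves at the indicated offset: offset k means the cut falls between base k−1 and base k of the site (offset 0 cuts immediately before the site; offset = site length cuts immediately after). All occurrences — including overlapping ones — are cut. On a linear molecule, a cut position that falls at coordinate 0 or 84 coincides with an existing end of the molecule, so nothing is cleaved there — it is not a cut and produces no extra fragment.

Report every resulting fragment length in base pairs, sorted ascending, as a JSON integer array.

[3,3,5,7,9,12,13,14,18]

Scan for sites:
  ZebIX (TAGGATG, off=6): starts [15, 29] → cuts [21, 35]
  UxaX (AGGTTGTG, off=6): starts [36, 45, 62, 75] → cuts [42, 51, 68, 81]
  FykX (GGCAAACC, off=3): starts [0, 53] → cuts [3, 56]

Pooled cuts: [3, 21, 35, 42, 51, 56, 68, 81]

Fragment lengths:
  [0,3): 3 bp
  [3,21): 18 bp
  [21,35): 14 bp
  [35,42): 7 bp
  [42,51): 9 bp
  [51,56): 5 bp
  [56,68): 12 bp
  [68,81): 13 bp
  [81,84): 3 bp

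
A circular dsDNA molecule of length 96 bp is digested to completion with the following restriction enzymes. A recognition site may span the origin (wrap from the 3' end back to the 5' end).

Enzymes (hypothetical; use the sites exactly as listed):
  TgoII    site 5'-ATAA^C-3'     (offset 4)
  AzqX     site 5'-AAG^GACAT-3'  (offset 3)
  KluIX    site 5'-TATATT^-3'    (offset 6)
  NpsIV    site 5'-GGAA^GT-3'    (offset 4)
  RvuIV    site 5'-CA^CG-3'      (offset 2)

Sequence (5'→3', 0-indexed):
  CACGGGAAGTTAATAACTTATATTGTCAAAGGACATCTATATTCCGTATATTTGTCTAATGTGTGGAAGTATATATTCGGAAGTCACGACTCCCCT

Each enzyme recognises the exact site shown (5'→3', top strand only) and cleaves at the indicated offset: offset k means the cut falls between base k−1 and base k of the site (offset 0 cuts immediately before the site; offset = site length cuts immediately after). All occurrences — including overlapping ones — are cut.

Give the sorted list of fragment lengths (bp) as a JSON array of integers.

Scan for sites:
  TgoII ATAAC/4: at [12] ⇒ [16]
  AzqX AAGGACAT/3: at [28] ⇒ [31]
  KluIX TATATT/6: at [18, 37, 46, 71] ⇒ [24, 43, 52, 77]
  NpsIV GGAAGT/4: at [4, 64, 78] ⇒ [8, 68, 82]
  RvuIV CACG/2: at [0, 84] ⇒ [2, 86]

Pooled cuts: [2, 8, 16, 24, 31, 43, 52, 68, 77, 82, 86]

Fragment lengths:
  2→8: 6 bp
  8→16: 8 bp
  16→24: 8 bp
  24→31: 7 bp
  31→43: 12 bp
  43→52: 9 bp
  52→68: 16 bp
  68→77: 9 bp
  77→82: 5 bp
  82→86: 4 bp
  86→2 (wrap): 96-86+2 = 12 bp

[4,5,6,7,8,8,9,9,12,12,16]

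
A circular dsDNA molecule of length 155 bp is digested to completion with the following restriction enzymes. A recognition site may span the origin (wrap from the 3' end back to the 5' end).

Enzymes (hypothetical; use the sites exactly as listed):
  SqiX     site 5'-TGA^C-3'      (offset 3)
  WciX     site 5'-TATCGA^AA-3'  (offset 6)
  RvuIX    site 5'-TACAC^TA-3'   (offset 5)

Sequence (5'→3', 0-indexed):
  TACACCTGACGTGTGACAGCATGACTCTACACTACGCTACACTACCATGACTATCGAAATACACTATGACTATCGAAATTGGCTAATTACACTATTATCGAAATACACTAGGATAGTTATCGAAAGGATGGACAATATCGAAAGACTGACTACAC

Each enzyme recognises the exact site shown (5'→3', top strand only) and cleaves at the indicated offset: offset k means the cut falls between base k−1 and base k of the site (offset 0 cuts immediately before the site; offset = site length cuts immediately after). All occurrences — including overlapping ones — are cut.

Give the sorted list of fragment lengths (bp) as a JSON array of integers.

Scan for sites:
  SqiX (TGAC, off=3): starts [6, 13, 21, 47, 66, 146] → cuts [9, 16, 24, 50, 69, 149]
  WciX (TATCGAAA, off=6): starts [51, 70, 95, 117, 135] → cuts [57, 76, 101, 123, 141]
  RvuIX (TACACTA, off=5): starts [27, 37, 59, 87, 103, 150] → cuts [0, 32, 42, 64, 92, 108]

All cut coordinates (distinct, sorted): [0, 9, 16, 24, 32, 42, 50, 57, 64, 69, 76, 92, 101, 108, 123, 141, 149]

Fragment lengths:
  0→9: 9 bp
  9→16: 7 bp
  16→24: 8 bp
  24→32: 8 bp
  32→42: 10 bp
  42→50: 8 bp
  50→57: 7 bp
  57→64: 7 bp
  64→69: 5 bp
  69→76: 7 bp
  76→92: 16 bp
  92→101: 9 bp
  101→108: 7 bp
  108→123: 15 bp
  123→141: 18 bp
  141→149: 8 bp
  149→0 (wrap): 155-149+0 = 6 bp

[5,6,7,7,7,7,7,8,8,8,8,9,9,10,15,16,18]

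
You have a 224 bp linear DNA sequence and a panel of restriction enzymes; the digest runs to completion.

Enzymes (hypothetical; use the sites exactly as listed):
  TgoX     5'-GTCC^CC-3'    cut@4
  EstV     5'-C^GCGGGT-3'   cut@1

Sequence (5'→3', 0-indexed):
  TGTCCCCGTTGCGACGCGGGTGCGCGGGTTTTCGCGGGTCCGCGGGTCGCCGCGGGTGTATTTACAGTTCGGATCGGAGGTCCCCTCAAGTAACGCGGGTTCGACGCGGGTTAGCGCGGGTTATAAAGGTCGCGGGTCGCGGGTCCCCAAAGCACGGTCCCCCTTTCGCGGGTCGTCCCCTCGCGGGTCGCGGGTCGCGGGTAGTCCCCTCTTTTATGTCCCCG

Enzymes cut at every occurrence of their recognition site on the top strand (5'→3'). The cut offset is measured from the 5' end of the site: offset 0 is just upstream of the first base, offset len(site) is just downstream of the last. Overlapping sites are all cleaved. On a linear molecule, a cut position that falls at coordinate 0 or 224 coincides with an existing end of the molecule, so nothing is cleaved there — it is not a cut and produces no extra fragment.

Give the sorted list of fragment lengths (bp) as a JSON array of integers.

Site scan:
  TgoX (GTCCCC, off=4): starts [1, 79, 142, 156, 174, 203, 217] → cuts [5, 83, 146, 160, 178, 207, 221]
  EstV (CGCGGGT, off=1): starts [14, 22, 32, 40, 50, 93, 104, 114, 130, 137, 166, 181, 188, 195] → cuts [15, 23, 33, 41, 51, 94, 105, 115, 131, 138, 167, 182, 189, 196]

All cut coordinates (distinct, sorted): [5, 15, 23, 33, 41, 51, 83, 94, 105, 115, 131, 138, 146, 160, 167, 178, 182, 189, 196, 207, 221]

Fragment lengths:
  [0,5): 5 bp
  [5,15): 10 bp
  [15,23): 8 bp
  [23,33): 10 bp
  [33,41): 8 bp
  [41,51): 10 bp
  [51,83): 32 bp
  [83,94): 11 bp
  [94,105): 11 bp
  [105,115): 10 bp
  [115,131): 16 bp
  [131,138): 7 bp
  [138,146): 8 bp
  [146,160): 14 bp
  [160,167): 7 bp
  [167,178): 11 bp
  [178,182): 4 bp
  [182,189): 7 bp
  [189,196): 7 bp
  [196,207): 11 bp
  [207,221): 14 bp
  [221,224): 3 bp

[3,4,5,7,7,7,7,8,8,8,10,10,10,10,11,11,11,11,14,14,16,32]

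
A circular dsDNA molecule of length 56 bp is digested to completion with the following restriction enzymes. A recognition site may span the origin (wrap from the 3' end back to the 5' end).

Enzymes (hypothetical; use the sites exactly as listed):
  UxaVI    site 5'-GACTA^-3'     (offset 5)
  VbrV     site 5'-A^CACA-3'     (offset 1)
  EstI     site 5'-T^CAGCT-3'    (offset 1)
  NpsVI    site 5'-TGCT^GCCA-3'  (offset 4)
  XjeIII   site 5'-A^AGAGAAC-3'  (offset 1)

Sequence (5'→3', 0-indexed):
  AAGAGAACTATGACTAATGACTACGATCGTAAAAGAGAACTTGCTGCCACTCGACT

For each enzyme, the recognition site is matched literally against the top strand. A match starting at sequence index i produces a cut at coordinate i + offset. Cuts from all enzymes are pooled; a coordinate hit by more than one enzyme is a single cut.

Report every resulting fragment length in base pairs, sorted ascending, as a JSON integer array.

[7,10,12,12,15]

Per-enzyme occurrences:
  UxaVI GACTA/5: at [11, 18, 52] ⇒ [1, 16, 23]
  VbrV (ACACA, off=1): no sites
  EstI (TCAGCT, off=1): no sites
  NpsVI TGCTGCCA/4: at [41] ⇒ [45]
  XjeIII AAGAGAAC/1: at [0, 32] ⇒ [1, 33]

Pooled cuts: [1, 16, 23, 33, 45]

Fragments:
  1→16: 15 bp
  16→23: 7 bp
  23→33: 10 bp
  33→45: 12 bp
  45→1 (wrap): 56-45+1 = 12 bp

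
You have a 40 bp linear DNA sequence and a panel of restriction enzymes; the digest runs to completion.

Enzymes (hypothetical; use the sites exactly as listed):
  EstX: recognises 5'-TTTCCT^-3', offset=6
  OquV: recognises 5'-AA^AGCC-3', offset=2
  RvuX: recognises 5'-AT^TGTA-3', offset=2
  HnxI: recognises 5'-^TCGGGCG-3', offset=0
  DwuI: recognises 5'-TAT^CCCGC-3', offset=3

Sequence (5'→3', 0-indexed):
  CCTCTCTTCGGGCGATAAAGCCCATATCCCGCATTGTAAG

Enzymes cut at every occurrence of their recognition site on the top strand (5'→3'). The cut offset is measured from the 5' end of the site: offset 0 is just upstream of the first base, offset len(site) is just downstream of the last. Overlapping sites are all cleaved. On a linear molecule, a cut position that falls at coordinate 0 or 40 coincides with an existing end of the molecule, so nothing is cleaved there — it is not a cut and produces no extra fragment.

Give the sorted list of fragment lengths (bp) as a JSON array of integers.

Per-enzyme occurrences:
  EstX (TTTCCT, off=6): no sites
  OquV AAAGCC/2: at [16] ⇒ [18]
  RvuX ATTGTA/2: at [32] ⇒ [34]
  HnxI TCGGGCG/0: at [7] ⇒ [7]
  DwuI TATCCCGC/3: at [24] ⇒ [27]

All cut coordinates (distinct, sorted): [7, 18, 27, 34]

Fragment lengths:
  [0,7): 7 bp
  [7,18): 11 bp
  [18,27): 9 bp
  [27,34): 7 bp
  [34,40): 6 bp

[6,7,7,9,11]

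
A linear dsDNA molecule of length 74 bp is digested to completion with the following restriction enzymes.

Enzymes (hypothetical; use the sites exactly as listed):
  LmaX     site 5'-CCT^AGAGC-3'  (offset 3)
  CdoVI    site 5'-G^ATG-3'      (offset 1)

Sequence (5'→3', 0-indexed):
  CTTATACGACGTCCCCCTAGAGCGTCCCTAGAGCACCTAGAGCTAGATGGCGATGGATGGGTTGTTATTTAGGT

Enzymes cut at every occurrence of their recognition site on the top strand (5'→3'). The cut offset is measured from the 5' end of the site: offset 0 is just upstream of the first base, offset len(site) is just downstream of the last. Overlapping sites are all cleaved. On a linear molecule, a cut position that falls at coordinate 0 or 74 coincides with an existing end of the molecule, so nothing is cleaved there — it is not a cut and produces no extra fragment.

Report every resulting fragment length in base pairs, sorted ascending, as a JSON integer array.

Per-enzyme occurrences:
  LmaX (CCTAGAGC, off=3): starts [15, 26, 35] → cuts [18, 29, 38]
  CdoVI (GATG, off=1): starts [45, 51, 55] → cuts [46, 52, 56]

All cut coordinates (distinct, sorted): [18, 29, 38, 46, 52, 56]

Fragments:
  [0,18): 18 bp
  [18,29): 11 bp
  [29,38): 9 bp
  [38,46): 8 bp
  [46,52): 6 bp
  [52,56): 4 bp
  [56,74): 18 bp

[4,6,8,9,11,18,18]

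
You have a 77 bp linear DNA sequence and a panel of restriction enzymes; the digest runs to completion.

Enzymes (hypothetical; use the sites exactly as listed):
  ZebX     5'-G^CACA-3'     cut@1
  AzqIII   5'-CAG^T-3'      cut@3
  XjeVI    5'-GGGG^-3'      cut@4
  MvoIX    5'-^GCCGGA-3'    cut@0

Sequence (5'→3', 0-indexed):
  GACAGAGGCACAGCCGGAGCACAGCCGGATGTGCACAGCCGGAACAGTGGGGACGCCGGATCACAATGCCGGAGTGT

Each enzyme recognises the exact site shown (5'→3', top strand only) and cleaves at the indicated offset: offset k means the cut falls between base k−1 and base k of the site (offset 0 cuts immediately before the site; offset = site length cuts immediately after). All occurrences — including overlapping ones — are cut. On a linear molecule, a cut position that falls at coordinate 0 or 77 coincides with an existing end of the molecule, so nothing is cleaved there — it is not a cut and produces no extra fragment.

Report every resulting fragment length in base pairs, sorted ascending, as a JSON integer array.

Scan for sites:
  ZebX (GCACA, off=1): starts [7, 18, 32] → cuts [8, 19, 33]
  AzqIII (CAGT, off=3): starts [44] → cuts [47]
  XjeVI (GGGG, off=4): starts [48] → cuts [52]
  MvoIX (GCCGGA, off=0): starts [12, 23, 37, 54, 67] → cuts [12, 23, 37, 54, 67]

All cut coordinates (distinct, sorted): [8, 12, 19, 23, 33, 37, 47, 52, 54, 67]

Fragment lengths:
  [0,8): 8 bp
  [8,12): 4 bp
  [12,19): 7 bp
  [19,23): 4 bp
  [23,33): 10 bp
  [33,37): 4 bp
  [37,47): 10 bp
  [47,52): 5 bp
  [52,54): 2 bp
  [54,67): 13 bp
  [67,77): 10 bp

[2,4,4,4,5,7,8,10,10,10,13]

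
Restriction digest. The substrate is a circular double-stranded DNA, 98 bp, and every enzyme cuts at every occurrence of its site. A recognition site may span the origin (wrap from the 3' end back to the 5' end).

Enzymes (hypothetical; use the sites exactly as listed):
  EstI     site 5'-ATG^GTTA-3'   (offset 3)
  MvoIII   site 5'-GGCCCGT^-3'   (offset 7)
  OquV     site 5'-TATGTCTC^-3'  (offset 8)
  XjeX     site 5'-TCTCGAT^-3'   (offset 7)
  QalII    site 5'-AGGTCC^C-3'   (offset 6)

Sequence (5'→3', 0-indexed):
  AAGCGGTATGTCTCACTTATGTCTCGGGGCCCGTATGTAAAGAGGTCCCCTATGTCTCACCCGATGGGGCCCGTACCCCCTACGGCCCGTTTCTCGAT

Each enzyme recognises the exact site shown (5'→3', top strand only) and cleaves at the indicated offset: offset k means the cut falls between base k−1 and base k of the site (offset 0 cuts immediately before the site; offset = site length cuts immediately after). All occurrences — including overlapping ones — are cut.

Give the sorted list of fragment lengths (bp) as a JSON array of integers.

Scan for sites:
  EstI (ATGGTTA, off=3): no sites
  MvoIII (GGCCCGT, off=7): starts [27, 67, 83] → cuts [34, 74, 90]
  OquV (TATGTCTC, off=8): starts [6, 17, 50] → cuts [14, 25, 58]
  XjeX (TCTCGAT, off=7): starts [91] → cuts [0]
  QalII (AGGTCCC, off=6): starts [42] → cuts [48]

Pooled cuts: [0, 14, 25, 34, 48, 58, 74, 90]

Fragment lengths:
  0→14: 14 bp
  14→25: 11 bp
  25→34: 9 bp
  34→48: 14 bp
  48→58: 10 bp
  58→74: 16 bp
  74→90: 16 bp
  90→0 (wrap): 98-90+0 = 8 bp

[8,9,10,11,14,14,16,16]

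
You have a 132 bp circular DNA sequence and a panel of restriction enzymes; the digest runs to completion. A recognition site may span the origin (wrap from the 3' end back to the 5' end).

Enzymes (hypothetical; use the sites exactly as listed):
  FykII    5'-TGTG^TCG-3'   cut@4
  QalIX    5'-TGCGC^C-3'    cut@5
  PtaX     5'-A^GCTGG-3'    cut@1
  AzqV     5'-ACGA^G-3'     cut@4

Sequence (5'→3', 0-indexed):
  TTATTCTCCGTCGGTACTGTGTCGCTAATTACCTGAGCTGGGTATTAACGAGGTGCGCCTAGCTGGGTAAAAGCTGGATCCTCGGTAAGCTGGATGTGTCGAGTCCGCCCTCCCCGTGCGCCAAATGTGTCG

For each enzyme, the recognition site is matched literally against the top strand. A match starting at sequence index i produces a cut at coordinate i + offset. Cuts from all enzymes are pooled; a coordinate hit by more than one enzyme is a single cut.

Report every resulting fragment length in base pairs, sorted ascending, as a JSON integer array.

Per-enzyme occurrences:
  FykII (TGTGTCG, off=4): starts [17, 94, 125] → cuts [21, 98, 129]
  QalIX (TGCGCC, off=5): starts [53, 116] → cuts [58, 121]
  PtaX (AGCTGG, off=1): starts [35, 60, 71, 87] → cuts [36, 61, 72, 88]
  AzqV (ACGAG, off=4): starts [47] → cuts [51]

Pooled cuts: [21, 36, 51, 58, 61, 72, 88, 98, 121, 129]

Fragments:
  21→36: 15 bp
  36→51: 15 bp
  51→58: 7 bp
  58→61: 3 bp
  61→72: 11 bp
  72→88: 16 bp
  88→98: 10 bp
  98→121: 23 bp
  121→129: 8 bp
  129→21 (wrap): 132-129+21 = 24 bp

[3,7,8,10,11,15,15,16,23,24]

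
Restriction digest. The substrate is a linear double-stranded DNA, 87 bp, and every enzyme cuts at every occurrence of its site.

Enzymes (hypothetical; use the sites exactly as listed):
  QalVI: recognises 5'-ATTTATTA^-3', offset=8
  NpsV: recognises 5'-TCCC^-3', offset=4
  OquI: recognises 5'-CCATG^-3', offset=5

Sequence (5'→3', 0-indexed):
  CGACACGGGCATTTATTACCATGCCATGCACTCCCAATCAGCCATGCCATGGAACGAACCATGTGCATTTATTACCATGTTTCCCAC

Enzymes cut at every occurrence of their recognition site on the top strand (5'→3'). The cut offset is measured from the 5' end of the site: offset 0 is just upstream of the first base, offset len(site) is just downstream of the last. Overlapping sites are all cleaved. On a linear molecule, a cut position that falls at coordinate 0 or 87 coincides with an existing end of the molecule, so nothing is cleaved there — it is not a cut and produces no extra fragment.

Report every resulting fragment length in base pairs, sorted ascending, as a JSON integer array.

Site scan:
  QalVI (ATTTATTA, off=8): starts [10, 66] → cuts [18, 74]
  NpsV (TCCC, off=4): starts [31, 81] → cuts [35, 85]
  OquI (CCATG, off=5): starts [18, 23, 41, 46, 58, 74] → cuts [23, 28, 46, 51, 63, 79]

Pooled cuts: [18, 23, 28, 35, 46, 51, 63, 74, 79, 85]

Fragments:
  [0,18): 18 bp
  [18,23): 5 bp
  [23,28): 5 bp
  [28,35): 7 bp
  [35,46): 11 bp
  [46,51): 5 bp
  [51,63): 12 bp
  [63,74): 11 bp
  [74,79): 5 bp
  [79,85): 6 bp
  [85,87): 2 bp

[2,5,5,5,5,6,7,11,11,12,18]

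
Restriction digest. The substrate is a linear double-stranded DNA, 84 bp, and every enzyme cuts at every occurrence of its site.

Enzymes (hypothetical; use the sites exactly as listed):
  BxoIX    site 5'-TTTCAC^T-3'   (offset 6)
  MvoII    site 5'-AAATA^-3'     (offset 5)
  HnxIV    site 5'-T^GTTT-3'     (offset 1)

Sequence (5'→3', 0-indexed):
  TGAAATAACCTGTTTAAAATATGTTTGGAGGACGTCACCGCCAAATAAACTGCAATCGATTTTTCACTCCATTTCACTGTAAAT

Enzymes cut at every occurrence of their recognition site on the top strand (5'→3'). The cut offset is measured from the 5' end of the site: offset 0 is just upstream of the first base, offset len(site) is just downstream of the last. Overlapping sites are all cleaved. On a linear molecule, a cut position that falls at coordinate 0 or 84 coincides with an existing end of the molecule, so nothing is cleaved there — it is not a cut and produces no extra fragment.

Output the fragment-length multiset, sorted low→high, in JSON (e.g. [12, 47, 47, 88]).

[1,4,7,7,10,10,20,25]

Per-enzyme occurrences:
  BxoIX TTTCACT/6: at [61, 71] ⇒ [67, 77]
  MvoII AAATA/5: at [2, 16, 42] ⇒ [7, 21, 47]
  HnxIV TGTTT/1: at [10, 21] ⇒ [11, 22]

All cut coordinates (distinct, sorted): [7, 11, 21, 22, 47, 67, 77]

Fragment lengths:
  [0,7): 7 bp
  [7,11): 4 bp
  [11,21): 10 bp
  [21,22): 1 bp
  [22,47): 25 bp
  [47,67): 20 bp
  [67,77): 10 bp
  [77,84): 7 bp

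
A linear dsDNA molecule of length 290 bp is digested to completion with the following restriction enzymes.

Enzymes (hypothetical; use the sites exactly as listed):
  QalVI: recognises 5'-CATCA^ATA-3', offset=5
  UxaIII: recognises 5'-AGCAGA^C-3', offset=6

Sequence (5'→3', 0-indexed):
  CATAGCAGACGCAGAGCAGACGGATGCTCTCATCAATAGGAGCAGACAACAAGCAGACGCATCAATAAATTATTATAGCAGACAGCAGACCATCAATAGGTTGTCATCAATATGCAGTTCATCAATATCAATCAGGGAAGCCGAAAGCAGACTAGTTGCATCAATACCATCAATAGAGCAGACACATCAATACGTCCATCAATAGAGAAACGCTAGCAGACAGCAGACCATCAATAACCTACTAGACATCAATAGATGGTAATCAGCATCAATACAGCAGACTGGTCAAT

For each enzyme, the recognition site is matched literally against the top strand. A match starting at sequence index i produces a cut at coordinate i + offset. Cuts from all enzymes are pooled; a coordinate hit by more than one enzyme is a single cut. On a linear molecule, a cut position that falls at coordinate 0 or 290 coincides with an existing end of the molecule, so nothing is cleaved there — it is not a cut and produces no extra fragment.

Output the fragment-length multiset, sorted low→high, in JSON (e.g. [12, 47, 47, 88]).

[6,6,7,7,7,7,9,9,9,10,10,11,11,11,12,12,14,15,15,18,18,19,20,27]

Site scan:
  QalVI CATCAATA/5: at [30, 59, 90, 104, 119, 158, 167, 184, 196, 228, 246, 266] ⇒ [35, 64, 95, 109, 124, 163, 172, 189, 201, 233, 251, 271]
  UxaIII AGCAGAC/6: at [3, 14, 40, 51, 76, 83, 145, 176, 214, 221, 275] ⇒ [9, 20, 46, 57, 82, 89, 151, 182, 220, 227, 281]

All cut coordinates (distinct, sorted): [9, 20, 35, 46, 57, 64, 82, 89, 95, 109, 124, 151, 163, 172, 182, 189, 201, 220, 227, 233, 251, 271, 281]

Fragments:
  [0,9): 9 bp
  [9,20): 11 bp
  [20,35): 15 bp
  [35,46): 11 bp
  [46,57): 11 bp
  [57,64): 7 bp
  [64,82): 18 bp
  [82,89): 7 bp
  [89,95): 6 bp
  [95,109): 14 bp
  [109,124): 15 bp
  [124,151): 27 bp
  [151,163): 12 bp
  [163,172): 9 bp
  [172,182): 10 bp
  [182,189): 7 bp
  [189,201): 12 bp
  [201,220): 19 bp
  [220,227): 7 bp
  [227,233): 6 bp
  [233,251): 18 bp
  [251,271): 20 bp
  [271,281): 10 bp
  [281,290): 9 bp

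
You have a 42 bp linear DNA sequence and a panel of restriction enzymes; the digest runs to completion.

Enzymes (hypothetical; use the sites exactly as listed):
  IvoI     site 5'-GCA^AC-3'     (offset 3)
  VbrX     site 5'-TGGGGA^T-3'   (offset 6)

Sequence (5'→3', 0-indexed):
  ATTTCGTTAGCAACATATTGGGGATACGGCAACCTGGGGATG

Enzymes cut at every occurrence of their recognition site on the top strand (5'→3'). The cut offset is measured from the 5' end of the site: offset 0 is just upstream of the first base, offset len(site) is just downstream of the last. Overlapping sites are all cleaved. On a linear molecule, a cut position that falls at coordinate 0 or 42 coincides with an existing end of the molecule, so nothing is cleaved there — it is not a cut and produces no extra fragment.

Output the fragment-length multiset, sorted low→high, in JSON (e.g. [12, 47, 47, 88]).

[2,7,9,12,12]

Scan for sites:
  IvoI (GCAAC, off=3): starts [9, 28] → cuts [12, 31]
  VbrX (TGGGGAT, off=6): starts [18, 34] → cuts [24, 40]

All cut coordinates (distinct, sorted): [12, 24, 31, 40]

Fragments:
  [0,12): 12 bp
  [12,24): 12 bp
  [24,31): 7 bp
  [31,40): 9 bp
  [40,42): 2 bp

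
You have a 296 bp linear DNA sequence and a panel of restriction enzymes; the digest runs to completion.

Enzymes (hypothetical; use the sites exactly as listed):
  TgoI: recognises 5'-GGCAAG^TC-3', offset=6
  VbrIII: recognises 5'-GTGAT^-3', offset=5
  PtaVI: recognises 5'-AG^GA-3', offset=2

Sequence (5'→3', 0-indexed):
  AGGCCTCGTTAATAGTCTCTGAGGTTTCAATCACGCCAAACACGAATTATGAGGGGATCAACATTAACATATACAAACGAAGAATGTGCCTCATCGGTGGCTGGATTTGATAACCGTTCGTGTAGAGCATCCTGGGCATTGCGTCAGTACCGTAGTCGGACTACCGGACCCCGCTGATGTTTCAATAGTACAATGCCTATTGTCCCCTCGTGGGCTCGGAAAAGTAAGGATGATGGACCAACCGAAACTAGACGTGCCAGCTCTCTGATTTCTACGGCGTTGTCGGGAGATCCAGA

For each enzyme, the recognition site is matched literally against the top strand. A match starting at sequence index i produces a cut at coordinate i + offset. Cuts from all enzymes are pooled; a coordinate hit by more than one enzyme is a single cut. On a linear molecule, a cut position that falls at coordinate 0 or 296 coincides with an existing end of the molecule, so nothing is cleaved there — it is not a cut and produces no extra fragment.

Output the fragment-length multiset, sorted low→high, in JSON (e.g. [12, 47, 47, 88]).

[68,228]

Scan for sites:
  TgoI (GGCAAGTC, off=6): no sites
  VbrIII (GTGAT, off=5): no sites
  PtaVI AGGA/2: at [226] ⇒ [228]

Pooled cuts: [228]

Fragments:
  [0,228): 228 bp
  [228,296): 68 bp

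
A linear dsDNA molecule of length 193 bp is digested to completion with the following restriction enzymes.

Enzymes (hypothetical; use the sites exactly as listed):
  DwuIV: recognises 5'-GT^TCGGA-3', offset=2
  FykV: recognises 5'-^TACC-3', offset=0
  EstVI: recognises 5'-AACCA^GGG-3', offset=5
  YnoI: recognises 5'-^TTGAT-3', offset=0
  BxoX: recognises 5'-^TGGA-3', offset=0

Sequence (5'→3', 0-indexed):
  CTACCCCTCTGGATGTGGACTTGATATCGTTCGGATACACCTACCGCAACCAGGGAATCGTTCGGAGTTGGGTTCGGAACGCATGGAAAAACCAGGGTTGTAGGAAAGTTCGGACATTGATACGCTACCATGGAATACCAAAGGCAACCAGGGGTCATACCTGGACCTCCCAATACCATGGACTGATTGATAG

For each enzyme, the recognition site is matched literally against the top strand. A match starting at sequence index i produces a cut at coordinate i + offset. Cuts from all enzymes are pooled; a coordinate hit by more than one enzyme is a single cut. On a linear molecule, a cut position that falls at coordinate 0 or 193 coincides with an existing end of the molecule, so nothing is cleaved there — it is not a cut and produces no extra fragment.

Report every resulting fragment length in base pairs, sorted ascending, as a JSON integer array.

[1,4,5,5,5,5,6,7,7,7,8,8,9,9,10,10,11,11,11,12,12,15,15]

Site scan:
  DwuIV (GTTCGGA, off=2): starts [28, 59, 71, 107] → cuts [30, 61, 73, 109]
  FykV (TACC, off=0): starts [1, 41, 125, 135, 157, 173] → cuts [1, 41, 125, 135, 157, 173]
  EstVI (AACCAGGG, off=5): starts [47, 89, 145] → cuts [52, 94, 150]
  YnoI (TTGAT, off=0): starts [20, 116, 186] → cuts [20, 116, 186]
  BxoX (TGGA, off=0): starts [9, 15, 83, 130, 161, 178] → cuts [9, 15, 83, 130, 161, 178]

Pooled cuts: [1, 9, 15, 20, 30, 41, 52, 61, 73, 83, 94, 109, 116, 125, 130, 135, 150, 157, 161, 173, 178, 186]

Fragment lengths:
  [0,1): 1 bp
  [1,9): 8 bp
  [9,15): 6 bp
  [15,20): 5 bp
  [20,30): 10 bp
  [30,41): 11 bp
  [41,52): 11 bp
  [52,61): 9 bp
  [61,73): 12 bp
  [73,83): 10 bp
  [83,94): 11 bp
  [94,109): 15 bp
  [109,116): 7 bp
  [116,125): 9 bp
  [125,130): 5 bp
  [130,135): 5 bp
  [135,150): 15 bp
  [150,157): 7 bp
  [157,161): 4 bp
  [161,173): 12 bp
  [173,178): 5 bp
  [178,186): 8 bp
  [186,193): 7 bp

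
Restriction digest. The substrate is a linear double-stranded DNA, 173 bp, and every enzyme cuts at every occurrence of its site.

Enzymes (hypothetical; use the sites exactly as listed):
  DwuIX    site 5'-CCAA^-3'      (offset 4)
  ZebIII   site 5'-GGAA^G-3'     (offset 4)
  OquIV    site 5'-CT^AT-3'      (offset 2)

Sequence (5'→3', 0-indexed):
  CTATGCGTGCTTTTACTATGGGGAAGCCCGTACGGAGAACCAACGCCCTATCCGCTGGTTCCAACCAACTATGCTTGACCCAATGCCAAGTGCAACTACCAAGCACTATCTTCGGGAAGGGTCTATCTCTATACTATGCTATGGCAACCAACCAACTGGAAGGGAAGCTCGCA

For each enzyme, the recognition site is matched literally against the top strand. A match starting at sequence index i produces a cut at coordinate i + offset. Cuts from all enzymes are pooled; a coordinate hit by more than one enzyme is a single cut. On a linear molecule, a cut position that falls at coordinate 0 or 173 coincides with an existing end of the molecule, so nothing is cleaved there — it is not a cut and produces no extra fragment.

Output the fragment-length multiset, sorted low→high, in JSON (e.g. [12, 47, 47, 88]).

Per-enzyme occurrences:
  DwuIX (CCAA, off=4): starts [39, 60, 64, 79, 85, 98, 147, 151] → cuts [43, 64, 68, 83, 89, 102, 151, 155]
  ZebIII (GGAAG, off=4): starts [21, 114, 157, 162] → cuts [25, 118, 161, 166]
  OquIV (CTAT, off=2): starts [0, 15, 47, 68, 105, 122, 128, 133, 138] → cuts [2, 17, 49, 70, 107, 124, 130, 135, 140]

Pooled cuts: [2, 17, 25, 43, 49, 64, 68, 70, 83, 89, 102, 107, 118, 124, 130, 135, 140, 151, 155, 161, 166]

Fragment lengths:
  [0,2): 2 bp
  [2,17): 15 bp
  [17,25): 8 bp
  [25,43): 18 bp
  [43,49): 6 bp
  [49,64): 15 bp
  [64,68): 4 bp
  [68,70): 2 bp
  [70,83): 13 bp
  [83,89): 6 bp
  [89,102): 13 bp
  [102,107): 5 bp
  [107,118): 11 bp
  [118,124): 6 bp
  [124,130): 6 bp
  [130,135): 5 bp
  [135,140): 5 bp
  [140,151): 11 bp
  [151,155): 4 bp
  [155,161): 6 bp
  [161,166): 5 bp
  [166,173): 7 bp

[2,2,4,4,5,5,5,5,6,6,6,6,6,7,8,11,11,13,13,15,15,18]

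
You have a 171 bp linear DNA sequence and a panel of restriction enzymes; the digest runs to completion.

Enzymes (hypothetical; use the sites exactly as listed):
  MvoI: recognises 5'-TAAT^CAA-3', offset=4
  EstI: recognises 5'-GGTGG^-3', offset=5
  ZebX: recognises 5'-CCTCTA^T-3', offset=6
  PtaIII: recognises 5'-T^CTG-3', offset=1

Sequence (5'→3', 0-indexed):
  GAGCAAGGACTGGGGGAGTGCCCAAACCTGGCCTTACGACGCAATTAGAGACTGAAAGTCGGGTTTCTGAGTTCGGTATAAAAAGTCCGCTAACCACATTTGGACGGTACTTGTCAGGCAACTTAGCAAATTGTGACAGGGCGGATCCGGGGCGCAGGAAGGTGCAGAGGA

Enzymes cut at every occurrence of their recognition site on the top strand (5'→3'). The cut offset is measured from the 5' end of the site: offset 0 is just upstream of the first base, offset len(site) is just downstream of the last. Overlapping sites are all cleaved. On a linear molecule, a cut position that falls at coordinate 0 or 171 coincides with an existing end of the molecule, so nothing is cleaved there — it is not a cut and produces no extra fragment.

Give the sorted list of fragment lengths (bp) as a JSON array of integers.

Per-enzyme occurrences:
  MvoI (TAATCAA, off=4): no sites
  EstI (GGTGG, off=5): no sites
  ZebX (CCTCTAT, off=6): no sites
  PtaIII TCTG/1: at [65] ⇒ [66]

Pooled cuts: [66]

Fragment lengths:
  [0,66): 66 bp
  [66,171): 105 bp

[66,105]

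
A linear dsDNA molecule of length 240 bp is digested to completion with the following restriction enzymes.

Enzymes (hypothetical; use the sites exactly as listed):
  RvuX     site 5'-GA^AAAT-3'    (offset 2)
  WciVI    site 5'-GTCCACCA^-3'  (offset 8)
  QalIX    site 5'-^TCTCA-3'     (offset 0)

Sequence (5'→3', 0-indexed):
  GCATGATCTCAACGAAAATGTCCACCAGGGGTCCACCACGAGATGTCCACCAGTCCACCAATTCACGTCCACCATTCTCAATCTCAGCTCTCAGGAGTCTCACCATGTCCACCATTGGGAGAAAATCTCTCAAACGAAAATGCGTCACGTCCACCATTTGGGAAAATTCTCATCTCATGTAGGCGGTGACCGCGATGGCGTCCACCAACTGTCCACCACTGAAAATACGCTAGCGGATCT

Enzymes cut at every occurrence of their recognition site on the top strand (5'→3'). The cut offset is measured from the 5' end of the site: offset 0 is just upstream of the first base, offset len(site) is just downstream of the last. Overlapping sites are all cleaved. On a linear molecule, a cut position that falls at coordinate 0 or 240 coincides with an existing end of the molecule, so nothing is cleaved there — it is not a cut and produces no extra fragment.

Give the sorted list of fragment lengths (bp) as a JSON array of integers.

Per-enzyme occurrences:
  RvuX (GAAAAT, off=2): starts [13, 120, 135, 161, 220] → cuts [15, 122, 137, 163, 222]
  WciVI (GTCCACCA, off=8): starts [19, 30, 44, 52, 66, 106, 148, 199, 210] → cuts [27, 38, 52, 60, 74, 114, 156, 207, 218]
  QalIX (TCTCA, off=0): starts [6, 75, 81, 88, 97, 127, 167, 172] → cuts [6, 75, 81, 88, 97, 127, 167, 172]

Pooled cuts: [6, 15, 27, 38, 52, 60, 74, 75, 81, 88, 97, 114, 122, 127, 137, 156, 163, 167, 172, 207, 218, 222]

Fragments:
  [0,6): 6 bp
  [6,15): 9 bp
  [15,27): 12 bp
  [27,38): 11 bp
  [38,52): 14 bp
  [52,60): 8 bp
  [60,74): 14 bp
  [74,75): 1 bp
  [75,81): 6 bp
  [81,88): 7 bp
  [88,97): 9 bp
  [97,114): 17 bp
  [114,122): 8 bp
  [122,127): 5 bp
  [127,137): 10 bp
  [137,156): 19 bp
  [156,163): 7 bp
  [163,167): 4 bp
  [167,172): 5 bp
  [172,207): 35 bp
  [207,218): 11 bp
  [218,222): 4 bp
  [222,240): 18 bp

[1,4,4,5,5,6,6,7,7,8,8,9,9,10,11,11,12,14,14,17,18,19,35]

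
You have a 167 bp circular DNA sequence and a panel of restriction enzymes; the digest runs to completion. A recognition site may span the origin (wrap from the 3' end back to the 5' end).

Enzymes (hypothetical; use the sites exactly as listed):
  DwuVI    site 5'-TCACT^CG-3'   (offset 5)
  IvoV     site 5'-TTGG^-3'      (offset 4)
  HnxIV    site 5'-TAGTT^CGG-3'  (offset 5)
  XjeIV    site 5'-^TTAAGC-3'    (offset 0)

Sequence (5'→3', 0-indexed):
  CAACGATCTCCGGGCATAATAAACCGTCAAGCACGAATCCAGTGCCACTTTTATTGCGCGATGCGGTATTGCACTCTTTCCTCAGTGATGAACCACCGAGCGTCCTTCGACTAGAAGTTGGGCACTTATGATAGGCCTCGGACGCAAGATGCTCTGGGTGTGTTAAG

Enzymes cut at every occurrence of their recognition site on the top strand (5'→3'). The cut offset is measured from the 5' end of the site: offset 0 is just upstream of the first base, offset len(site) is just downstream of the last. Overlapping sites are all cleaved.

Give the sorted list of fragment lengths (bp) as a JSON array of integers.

Scan for sites:
  DwuVI (TCACTCG, off=5): no sites
  IvoV TTGG/4: at [117] ⇒ [121]
  HnxIV (TAGTTCGG, off=5): no sites
  XjeIV TTAAGC/0: at [162] ⇒ [162]

Pooled cuts: [121, 162]

Fragments:
  121→162: 41 bp
  162→121 (wrap): 167-162+121 = 126 bp

[41,126]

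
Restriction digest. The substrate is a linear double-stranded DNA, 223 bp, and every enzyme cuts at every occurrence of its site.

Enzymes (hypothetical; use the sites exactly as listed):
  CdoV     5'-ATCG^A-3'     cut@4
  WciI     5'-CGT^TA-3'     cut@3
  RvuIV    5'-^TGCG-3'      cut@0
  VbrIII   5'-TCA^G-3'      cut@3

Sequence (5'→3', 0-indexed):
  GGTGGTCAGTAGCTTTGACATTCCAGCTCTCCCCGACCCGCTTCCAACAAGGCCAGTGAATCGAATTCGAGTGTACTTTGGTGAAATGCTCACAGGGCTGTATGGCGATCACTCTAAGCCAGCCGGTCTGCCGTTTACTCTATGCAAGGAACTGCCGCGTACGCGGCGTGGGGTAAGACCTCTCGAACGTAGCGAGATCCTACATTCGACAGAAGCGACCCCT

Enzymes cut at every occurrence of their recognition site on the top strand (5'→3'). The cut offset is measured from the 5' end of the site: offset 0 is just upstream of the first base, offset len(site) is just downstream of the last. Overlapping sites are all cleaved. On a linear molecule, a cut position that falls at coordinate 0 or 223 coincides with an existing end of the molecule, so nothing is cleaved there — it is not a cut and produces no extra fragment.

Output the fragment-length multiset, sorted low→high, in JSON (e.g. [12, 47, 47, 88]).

Per-enzyme occurrences:
  CdoV ATCGA/4: at [59] ⇒ [63]
  WciI (CGTTA, off=3): no sites
  RvuIV (TGCG, off=0): no sites
  VbrIII TCAG/3: at [5] ⇒ [8]

Pooled cuts: [8, 63]

Fragments:
  [0,8): 8 bp
  [8,63): 55 bp
  [63,223): 160 bp

[8,55,160]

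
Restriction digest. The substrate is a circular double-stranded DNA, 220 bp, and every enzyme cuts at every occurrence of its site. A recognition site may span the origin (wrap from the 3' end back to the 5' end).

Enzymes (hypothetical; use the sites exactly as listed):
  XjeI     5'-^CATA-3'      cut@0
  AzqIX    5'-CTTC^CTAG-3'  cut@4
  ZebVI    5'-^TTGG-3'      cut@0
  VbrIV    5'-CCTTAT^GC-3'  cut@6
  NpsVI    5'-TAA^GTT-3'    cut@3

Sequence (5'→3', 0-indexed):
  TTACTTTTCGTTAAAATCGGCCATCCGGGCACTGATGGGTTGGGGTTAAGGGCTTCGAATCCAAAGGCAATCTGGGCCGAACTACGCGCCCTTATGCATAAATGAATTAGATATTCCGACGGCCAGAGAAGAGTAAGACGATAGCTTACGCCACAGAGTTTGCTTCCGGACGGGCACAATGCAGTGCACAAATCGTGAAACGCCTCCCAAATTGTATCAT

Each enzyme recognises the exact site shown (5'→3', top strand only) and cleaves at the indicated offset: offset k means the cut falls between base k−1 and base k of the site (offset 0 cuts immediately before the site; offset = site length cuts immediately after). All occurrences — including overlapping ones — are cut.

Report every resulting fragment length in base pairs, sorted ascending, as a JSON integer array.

[1,56,163]

Scan for sites:
  XjeI CATA/0: at [96] ⇒ [96]
  AzqIX (CTTCCTAG, off=4): no sites
  ZebVI TTGG/0: at [39] ⇒ [39]
  VbrIV CCTTATGC/6: at [89] ⇒ [95]
  NpsVI (TAAGTT, off=3): no sites

All cut coordinates (distinct, sorted): [39, 95, 96]

Fragment lengths:
  39→95: 56 bp
  95→96: 1 bp
  96→39 (wrap): 220-96+39 = 163 bp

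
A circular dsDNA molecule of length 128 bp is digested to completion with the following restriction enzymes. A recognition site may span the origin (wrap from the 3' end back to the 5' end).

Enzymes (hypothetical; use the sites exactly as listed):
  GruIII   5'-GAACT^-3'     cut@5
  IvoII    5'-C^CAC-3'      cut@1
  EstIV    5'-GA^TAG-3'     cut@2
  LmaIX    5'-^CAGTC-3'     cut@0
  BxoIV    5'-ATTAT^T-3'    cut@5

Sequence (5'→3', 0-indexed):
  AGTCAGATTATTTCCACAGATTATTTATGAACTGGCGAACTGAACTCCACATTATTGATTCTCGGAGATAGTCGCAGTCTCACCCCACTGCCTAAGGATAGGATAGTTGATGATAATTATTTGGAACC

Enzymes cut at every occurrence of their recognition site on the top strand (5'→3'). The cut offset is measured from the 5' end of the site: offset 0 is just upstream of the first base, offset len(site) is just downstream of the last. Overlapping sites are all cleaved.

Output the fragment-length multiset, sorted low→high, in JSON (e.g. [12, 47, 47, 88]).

[1,3,5,5,6,7,8,8,9,10,11,12,13,13,17]

Site scan:
  GruIII (GAACT, off=5): starts [28, 36, 41] → cuts [33, 41, 46]
  IvoII (CCAC, off=1): starts [13, 46, 84] → cuts [14, 47, 85]
  EstIV (GATAG, off=2): starts [66, 96, 101] → cuts [68, 98, 103]
  LmaIX (CAGTC, off=0): starts [74, 127] → cuts [74, 127]
  BxoIV (ATTATT, off=5): starts [6, 19, 50, 115] → cuts [11, 24, 55, 120]

Pooled cuts: [11, 14, 24, 33, 41, 46, 47, 55, 68, 74, 85, 98, 103, 120, 127]

Fragment lengths:
  11→14: 3 bp
  14→24: 10 bp
  24→33: 9 bp
  33→41: 8 bp
  41→46: 5 bp
  46→47: 1 bp
  47→55: 8 bp
  55→68: 13 bp
  68→74: 6 bp
  74→85: 11 bp
  85→98: 13 bp
  98→103: 5 bp
  103→120: 17 bp
  120→127: 7 bp
  127→11 (wrap): 128-127+11 = 12 bp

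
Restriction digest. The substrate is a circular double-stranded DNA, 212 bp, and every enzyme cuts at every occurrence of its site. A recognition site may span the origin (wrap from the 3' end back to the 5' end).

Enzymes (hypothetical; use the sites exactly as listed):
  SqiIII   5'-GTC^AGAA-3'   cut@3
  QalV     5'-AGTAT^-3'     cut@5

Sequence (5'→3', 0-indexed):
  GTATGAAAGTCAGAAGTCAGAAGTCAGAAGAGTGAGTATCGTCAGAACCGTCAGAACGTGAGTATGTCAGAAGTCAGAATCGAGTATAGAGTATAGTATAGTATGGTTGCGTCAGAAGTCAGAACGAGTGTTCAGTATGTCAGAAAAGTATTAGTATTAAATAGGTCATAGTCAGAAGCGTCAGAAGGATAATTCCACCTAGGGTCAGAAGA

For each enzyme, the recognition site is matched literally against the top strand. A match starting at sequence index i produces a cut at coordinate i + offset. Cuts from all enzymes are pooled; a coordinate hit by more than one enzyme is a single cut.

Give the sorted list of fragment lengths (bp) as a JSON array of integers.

Per-enzyme occurrences:
  SqiIII (GTCAGAA, off=3): starts [8, 15, 22, 40, 49, 65, 72, 110, 117, 138, 170, 179, 203] → cuts [11, 18, 25, 43, 52, 68, 75, 113, 120, 141, 173, 182, 206]
  QalV (AGTAT, off=5): starts [34, 60, 82, 89, 94, 99, 133, 146, 152, 211] → cuts [4, 39, 65, 87, 94, 99, 104, 138, 151, 157]

Pooled cuts: [4, 11, 18, 25, 39, 43, 52, 65, 68, 75, 87, 94, 99, 104, 113, 120, 138, 141, 151, 157, 173, 182, 206]

Fragments:
  4→11: 7 bp
  11→18: 7 bp
  18→25: 7 bp
  25→39: 14 bp
  39→43: 4 bp
  43→52: 9 bp
  52→65: 13 bp
  65→68: 3 bp
  68→75: 7 bp
  75→87: 12 bp
  87→94: 7 bp
  94→99: 5 bp
  99→104: 5 bp
  104→113: 9 bp
  113→120: 7 bp
  120→138: 18 bp
  138→141: 3 bp
  141→151: 10 bp
  151→157: 6 bp
  157→173: 16 bp
  173→182: 9 bp
  182→206: 24 bp
  206→4 (wrap): 212-206+4 = 10 bp

[3,3,4,5,5,6,7,7,7,7,7,7,9,9,9,10,10,12,13,14,16,18,24]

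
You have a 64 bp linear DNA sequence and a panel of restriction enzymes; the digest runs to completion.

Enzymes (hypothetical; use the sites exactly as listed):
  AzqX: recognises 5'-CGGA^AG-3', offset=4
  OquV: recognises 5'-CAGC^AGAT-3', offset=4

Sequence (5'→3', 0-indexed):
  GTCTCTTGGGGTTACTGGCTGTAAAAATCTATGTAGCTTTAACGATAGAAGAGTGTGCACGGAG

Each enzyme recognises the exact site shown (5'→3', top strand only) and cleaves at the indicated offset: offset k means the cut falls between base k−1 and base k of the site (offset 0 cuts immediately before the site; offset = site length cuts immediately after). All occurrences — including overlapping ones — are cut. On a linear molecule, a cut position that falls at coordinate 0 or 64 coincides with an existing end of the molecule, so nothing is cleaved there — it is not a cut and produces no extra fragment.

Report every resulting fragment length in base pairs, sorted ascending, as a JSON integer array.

Site scan:
  AzqX (CGGAAG, off=4): no sites
  OquV (CAGCAGAT, off=4): no sites

Pooled cuts: ∅

Fragment lengths:
  no cuts → one linear fragment of 64 bp

[64]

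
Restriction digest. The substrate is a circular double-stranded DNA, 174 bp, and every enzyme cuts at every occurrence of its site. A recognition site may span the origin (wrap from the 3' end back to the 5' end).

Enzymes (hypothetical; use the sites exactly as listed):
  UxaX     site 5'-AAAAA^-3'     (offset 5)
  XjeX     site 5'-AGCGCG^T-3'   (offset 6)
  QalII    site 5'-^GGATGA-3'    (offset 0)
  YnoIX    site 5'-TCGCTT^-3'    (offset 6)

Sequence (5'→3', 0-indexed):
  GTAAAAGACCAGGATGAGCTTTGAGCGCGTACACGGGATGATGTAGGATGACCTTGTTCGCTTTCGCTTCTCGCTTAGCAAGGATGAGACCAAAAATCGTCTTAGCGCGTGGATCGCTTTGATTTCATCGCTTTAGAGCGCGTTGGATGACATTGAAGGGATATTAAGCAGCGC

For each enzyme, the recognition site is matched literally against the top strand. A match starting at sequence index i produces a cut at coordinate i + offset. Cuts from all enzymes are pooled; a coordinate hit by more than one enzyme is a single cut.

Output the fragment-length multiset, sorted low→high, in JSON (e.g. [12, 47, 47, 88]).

Per-enzyme occurrences:
  UxaX AAAAA/5: at [91] ⇒ [96]
  XjeX AGCGCGT/6: at [23, 103, 136, 169] ⇒ [1, 29, 109, 142]
  QalII GGATGA/0: at [11, 35, 45, 81, 144] ⇒ [11, 35, 45, 81, 144]
  YnoIX TCGCTT/6: at [57, 63, 70, 113, 127] ⇒ [63, 69, 76, 119, 133]

Pooled cuts: [1, 11, 29, 35, 45, 63, 69, 76, 81, 96, 109, 119, 133, 142, 144]

Fragment lengths:
  1→11: 10 bp
  11→29: 18 bp
  29→35: 6 bp
  35→45: 10 bp
  45→63: 18 bp
  63→69: 6 bp
  69→76: 7 bp
  76→81: 5 bp
  81→96: 15 bp
  96→109: 13 bp
  109→119: 10 bp
  119→133: 14 bp
  133→142: 9 bp
  142→144: 2 bp
  144→1 (wrap): 174-144+1 = 31 bp

[2,5,6,6,7,9,10,10,10,13,14,15,18,18,31]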